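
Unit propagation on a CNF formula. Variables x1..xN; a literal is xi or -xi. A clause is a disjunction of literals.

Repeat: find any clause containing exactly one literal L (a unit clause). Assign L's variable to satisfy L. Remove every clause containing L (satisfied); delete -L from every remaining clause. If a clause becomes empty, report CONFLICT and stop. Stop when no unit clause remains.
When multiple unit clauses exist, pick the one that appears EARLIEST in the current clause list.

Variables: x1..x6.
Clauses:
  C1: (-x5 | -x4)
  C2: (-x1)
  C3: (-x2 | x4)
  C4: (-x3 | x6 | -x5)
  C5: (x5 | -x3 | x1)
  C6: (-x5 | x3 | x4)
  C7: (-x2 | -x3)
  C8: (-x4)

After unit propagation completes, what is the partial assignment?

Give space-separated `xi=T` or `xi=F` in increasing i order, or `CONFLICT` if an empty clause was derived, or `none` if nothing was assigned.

unit clause [-1] forces x1=F; simplify:
  drop 1 from [5, -3, 1] -> [5, -3]
  satisfied 1 clause(s); 7 remain; assigned so far: [1]
unit clause [-4] forces x4=F; simplify:
  drop 4 from [-2, 4] -> [-2]
  drop 4 from [-5, 3, 4] -> [-5, 3]
  satisfied 2 clause(s); 5 remain; assigned so far: [1, 4]
unit clause [-2] forces x2=F; simplify:
  satisfied 2 clause(s); 3 remain; assigned so far: [1, 2, 4]

Answer: x1=F x2=F x4=F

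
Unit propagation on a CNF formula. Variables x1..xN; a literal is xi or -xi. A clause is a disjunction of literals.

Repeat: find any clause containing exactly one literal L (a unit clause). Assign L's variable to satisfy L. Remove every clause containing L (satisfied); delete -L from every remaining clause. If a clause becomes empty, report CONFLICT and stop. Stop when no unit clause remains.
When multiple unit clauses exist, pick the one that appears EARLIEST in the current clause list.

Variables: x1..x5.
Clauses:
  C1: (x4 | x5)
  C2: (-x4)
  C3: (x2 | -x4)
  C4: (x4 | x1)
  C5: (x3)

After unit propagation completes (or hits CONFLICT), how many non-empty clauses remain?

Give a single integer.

unit clause [-4] forces x4=F; simplify:
  drop 4 from [4, 5] -> [5]
  drop 4 from [4, 1] -> [1]
  satisfied 2 clause(s); 3 remain; assigned so far: [4]
unit clause [5] forces x5=T; simplify:
  satisfied 1 clause(s); 2 remain; assigned so far: [4, 5]
unit clause [1] forces x1=T; simplify:
  satisfied 1 clause(s); 1 remain; assigned so far: [1, 4, 5]
unit clause [3] forces x3=T; simplify:
  satisfied 1 clause(s); 0 remain; assigned so far: [1, 3, 4, 5]

Answer: 0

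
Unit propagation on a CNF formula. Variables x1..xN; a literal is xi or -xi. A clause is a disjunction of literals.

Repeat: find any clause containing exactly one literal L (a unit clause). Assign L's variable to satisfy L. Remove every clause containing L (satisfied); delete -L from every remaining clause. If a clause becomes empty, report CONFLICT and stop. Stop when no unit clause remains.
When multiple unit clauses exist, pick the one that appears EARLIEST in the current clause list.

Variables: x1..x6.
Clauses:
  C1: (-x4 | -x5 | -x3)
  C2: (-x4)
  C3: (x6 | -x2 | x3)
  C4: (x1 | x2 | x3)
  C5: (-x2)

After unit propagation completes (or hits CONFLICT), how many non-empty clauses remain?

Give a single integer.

Answer: 1

Derivation:
unit clause [-4] forces x4=F; simplify:
  satisfied 2 clause(s); 3 remain; assigned so far: [4]
unit clause [-2] forces x2=F; simplify:
  drop 2 from [1, 2, 3] -> [1, 3]
  satisfied 2 clause(s); 1 remain; assigned so far: [2, 4]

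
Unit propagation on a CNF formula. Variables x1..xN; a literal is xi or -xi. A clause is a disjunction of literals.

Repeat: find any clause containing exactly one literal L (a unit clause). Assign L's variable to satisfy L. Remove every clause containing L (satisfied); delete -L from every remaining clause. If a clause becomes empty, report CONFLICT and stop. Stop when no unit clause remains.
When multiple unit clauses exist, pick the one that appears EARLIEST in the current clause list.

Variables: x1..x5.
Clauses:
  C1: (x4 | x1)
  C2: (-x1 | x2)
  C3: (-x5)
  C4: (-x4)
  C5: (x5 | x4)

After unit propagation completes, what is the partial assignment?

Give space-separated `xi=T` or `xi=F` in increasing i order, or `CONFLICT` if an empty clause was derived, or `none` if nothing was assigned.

unit clause [-5] forces x5=F; simplify:
  drop 5 from [5, 4] -> [4]
  satisfied 1 clause(s); 4 remain; assigned so far: [5]
unit clause [-4] forces x4=F; simplify:
  drop 4 from [4, 1] -> [1]
  drop 4 from [4] -> [] (empty!)
  satisfied 1 clause(s); 3 remain; assigned so far: [4, 5]
CONFLICT (empty clause)

Answer: CONFLICT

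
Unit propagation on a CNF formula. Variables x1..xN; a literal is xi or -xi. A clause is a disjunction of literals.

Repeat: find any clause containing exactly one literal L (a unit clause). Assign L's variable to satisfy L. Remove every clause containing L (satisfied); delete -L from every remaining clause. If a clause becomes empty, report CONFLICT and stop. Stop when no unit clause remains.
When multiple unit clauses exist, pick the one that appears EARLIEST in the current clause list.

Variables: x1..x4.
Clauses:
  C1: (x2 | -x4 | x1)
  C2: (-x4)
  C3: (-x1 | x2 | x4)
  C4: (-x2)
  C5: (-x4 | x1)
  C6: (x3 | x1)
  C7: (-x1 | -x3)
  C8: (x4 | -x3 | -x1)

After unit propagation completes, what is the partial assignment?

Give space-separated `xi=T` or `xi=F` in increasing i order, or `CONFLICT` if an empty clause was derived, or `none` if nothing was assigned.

Answer: x1=F x2=F x3=T x4=F

Derivation:
unit clause [-4] forces x4=F; simplify:
  drop 4 from [-1, 2, 4] -> [-1, 2]
  drop 4 from [4, -3, -1] -> [-3, -1]
  satisfied 3 clause(s); 5 remain; assigned so far: [4]
unit clause [-2] forces x2=F; simplify:
  drop 2 from [-1, 2] -> [-1]
  satisfied 1 clause(s); 4 remain; assigned so far: [2, 4]
unit clause [-1] forces x1=F; simplify:
  drop 1 from [3, 1] -> [3]
  satisfied 3 clause(s); 1 remain; assigned so far: [1, 2, 4]
unit clause [3] forces x3=T; simplify:
  satisfied 1 clause(s); 0 remain; assigned so far: [1, 2, 3, 4]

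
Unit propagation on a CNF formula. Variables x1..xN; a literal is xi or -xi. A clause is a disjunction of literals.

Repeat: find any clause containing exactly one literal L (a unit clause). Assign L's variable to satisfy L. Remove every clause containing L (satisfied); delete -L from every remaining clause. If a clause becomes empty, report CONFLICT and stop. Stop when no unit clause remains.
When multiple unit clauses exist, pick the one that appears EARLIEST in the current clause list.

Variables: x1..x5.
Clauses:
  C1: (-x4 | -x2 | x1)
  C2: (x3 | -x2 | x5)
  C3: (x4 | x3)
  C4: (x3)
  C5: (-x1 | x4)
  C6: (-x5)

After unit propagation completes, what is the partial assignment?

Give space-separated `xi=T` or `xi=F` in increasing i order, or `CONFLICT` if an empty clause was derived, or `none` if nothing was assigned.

unit clause [3] forces x3=T; simplify:
  satisfied 3 clause(s); 3 remain; assigned so far: [3]
unit clause [-5] forces x5=F; simplify:
  satisfied 1 clause(s); 2 remain; assigned so far: [3, 5]

Answer: x3=T x5=F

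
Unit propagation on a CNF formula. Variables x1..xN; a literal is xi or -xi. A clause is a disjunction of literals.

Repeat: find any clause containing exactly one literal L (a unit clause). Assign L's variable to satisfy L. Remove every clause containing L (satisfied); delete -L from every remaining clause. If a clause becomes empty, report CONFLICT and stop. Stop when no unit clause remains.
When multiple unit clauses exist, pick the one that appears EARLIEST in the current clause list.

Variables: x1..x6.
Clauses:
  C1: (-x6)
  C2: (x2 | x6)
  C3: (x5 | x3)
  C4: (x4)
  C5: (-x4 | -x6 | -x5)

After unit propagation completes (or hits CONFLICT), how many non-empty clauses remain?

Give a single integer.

Answer: 1

Derivation:
unit clause [-6] forces x6=F; simplify:
  drop 6 from [2, 6] -> [2]
  satisfied 2 clause(s); 3 remain; assigned so far: [6]
unit clause [2] forces x2=T; simplify:
  satisfied 1 clause(s); 2 remain; assigned so far: [2, 6]
unit clause [4] forces x4=T; simplify:
  satisfied 1 clause(s); 1 remain; assigned so far: [2, 4, 6]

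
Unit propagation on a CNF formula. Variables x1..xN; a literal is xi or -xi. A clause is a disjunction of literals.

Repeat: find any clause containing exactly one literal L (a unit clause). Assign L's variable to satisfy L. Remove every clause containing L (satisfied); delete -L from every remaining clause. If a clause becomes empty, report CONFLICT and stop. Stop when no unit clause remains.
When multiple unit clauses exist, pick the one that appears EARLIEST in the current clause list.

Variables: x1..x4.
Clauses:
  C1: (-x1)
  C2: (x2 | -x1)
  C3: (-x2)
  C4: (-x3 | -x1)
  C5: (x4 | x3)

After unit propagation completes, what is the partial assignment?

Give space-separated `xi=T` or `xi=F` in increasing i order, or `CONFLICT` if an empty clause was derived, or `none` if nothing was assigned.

unit clause [-1] forces x1=F; simplify:
  satisfied 3 clause(s); 2 remain; assigned so far: [1]
unit clause [-2] forces x2=F; simplify:
  satisfied 1 clause(s); 1 remain; assigned so far: [1, 2]

Answer: x1=F x2=F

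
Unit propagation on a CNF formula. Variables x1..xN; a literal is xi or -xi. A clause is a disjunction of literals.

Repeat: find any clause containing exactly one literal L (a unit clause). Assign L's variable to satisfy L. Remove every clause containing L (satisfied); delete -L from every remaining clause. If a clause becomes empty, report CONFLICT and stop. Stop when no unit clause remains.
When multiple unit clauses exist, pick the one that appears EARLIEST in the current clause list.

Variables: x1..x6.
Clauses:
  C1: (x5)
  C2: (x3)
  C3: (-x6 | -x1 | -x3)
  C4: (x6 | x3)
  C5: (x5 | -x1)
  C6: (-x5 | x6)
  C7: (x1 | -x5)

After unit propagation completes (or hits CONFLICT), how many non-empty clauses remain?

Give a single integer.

unit clause [5] forces x5=T; simplify:
  drop -5 from [-5, 6] -> [6]
  drop -5 from [1, -5] -> [1]
  satisfied 2 clause(s); 5 remain; assigned so far: [5]
unit clause [3] forces x3=T; simplify:
  drop -3 from [-6, -1, -3] -> [-6, -1]
  satisfied 2 clause(s); 3 remain; assigned so far: [3, 5]
unit clause [6] forces x6=T; simplify:
  drop -6 from [-6, -1] -> [-1]
  satisfied 1 clause(s); 2 remain; assigned so far: [3, 5, 6]
unit clause [-1] forces x1=F; simplify:
  drop 1 from [1] -> [] (empty!)
  satisfied 1 clause(s); 1 remain; assigned so far: [1, 3, 5, 6]
CONFLICT (empty clause)

Answer: 0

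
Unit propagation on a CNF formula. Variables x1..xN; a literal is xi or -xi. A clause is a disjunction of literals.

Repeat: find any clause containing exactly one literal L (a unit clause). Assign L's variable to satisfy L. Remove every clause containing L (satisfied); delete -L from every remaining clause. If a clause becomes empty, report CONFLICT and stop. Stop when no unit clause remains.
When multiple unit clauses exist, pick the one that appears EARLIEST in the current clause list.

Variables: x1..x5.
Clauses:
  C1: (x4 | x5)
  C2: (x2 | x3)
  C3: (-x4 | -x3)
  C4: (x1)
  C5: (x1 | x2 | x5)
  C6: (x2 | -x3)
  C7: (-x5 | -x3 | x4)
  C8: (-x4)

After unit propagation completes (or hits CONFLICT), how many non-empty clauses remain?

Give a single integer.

Answer: 0

Derivation:
unit clause [1] forces x1=T; simplify:
  satisfied 2 clause(s); 6 remain; assigned so far: [1]
unit clause [-4] forces x4=F; simplify:
  drop 4 from [4, 5] -> [5]
  drop 4 from [-5, -3, 4] -> [-5, -3]
  satisfied 2 clause(s); 4 remain; assigned so far: [1, 4]
unit clause [5] forces x5=T; simplify:
  drop -5 from [-5, -3] -> [-3]
  satisfied 1 clause(s); 3 remain; assigned so far: [1, 4, 5]
unit clause [-3] forces x3=F; simplify:
  drop 3 from [2, 3] -> [2]
  satisfied 2 clause(s); 1 remain; assigned so far: [1, 3, 4, 5]
unit clause [2] forces x2=T; simplify:
  satisfied 1 clause(s); 0 remain; assigned so far: [1, 2, 3, 4, 5]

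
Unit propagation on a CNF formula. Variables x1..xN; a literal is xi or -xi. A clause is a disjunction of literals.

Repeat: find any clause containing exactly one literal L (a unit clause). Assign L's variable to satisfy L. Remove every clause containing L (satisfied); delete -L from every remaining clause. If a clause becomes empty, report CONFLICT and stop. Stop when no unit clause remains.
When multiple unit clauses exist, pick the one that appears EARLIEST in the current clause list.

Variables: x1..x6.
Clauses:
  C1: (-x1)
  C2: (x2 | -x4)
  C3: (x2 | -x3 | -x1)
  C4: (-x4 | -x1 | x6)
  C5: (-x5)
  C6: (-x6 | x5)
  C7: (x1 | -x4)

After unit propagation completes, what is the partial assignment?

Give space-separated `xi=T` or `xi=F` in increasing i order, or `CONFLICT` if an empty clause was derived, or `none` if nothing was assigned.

Answer: x1=F x4=F x5=F x6=F

Derivation:
unit clause [-1] forces x1=F; simplify:
  drop 1 from [1, -4] -> [-4]
  satisfied 3 clause(s); 4 remain; assigned so far: [1]
unit clause [-5] forces x5=F; simplify:
  drop 5 from [-6, 5] -> [-6]
  satisfied 1 clause(s); 3 remain; assigned so far: [1, 5]
unit clause [-6] forces x6=F; simplify:
  satisfied 1 clause(s); 2 remain; assigned so far: [1, 5, 6]
unit clause [-4] forces x4=F; simplify:
  satisfied 2 clause(s); 0 remain; assigned so far: [1, 4, 5, 6]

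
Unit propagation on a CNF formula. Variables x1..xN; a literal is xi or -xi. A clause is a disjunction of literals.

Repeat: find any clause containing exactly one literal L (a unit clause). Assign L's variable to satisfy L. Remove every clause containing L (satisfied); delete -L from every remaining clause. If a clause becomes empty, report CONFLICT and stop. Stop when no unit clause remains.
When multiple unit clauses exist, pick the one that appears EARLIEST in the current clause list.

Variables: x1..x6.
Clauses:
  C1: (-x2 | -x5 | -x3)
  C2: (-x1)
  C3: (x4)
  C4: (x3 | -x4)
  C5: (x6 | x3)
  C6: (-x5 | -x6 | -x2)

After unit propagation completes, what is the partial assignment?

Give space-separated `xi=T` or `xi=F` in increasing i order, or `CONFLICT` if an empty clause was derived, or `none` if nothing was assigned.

unit clause [-1] forces x1=F; simplify:
  satisfied 1 clause(s); 5 remain; assigned so far: [1]
unit clause [4] forces x4=T; simplify:
  drop -4 from [3, -4] -> [3]
  satisfied 1 clause(s); 4 remain; assigned so far: [1, 4]
unit clause [3] forces x3=T; simplify:
  drop -3 from [-2, -5, -3] -> [-2, -5]
  satisfied 2 clause(s); 2 remain; assigned so far: [1, 3, 4]

Answer: x1=F x3=T x4=T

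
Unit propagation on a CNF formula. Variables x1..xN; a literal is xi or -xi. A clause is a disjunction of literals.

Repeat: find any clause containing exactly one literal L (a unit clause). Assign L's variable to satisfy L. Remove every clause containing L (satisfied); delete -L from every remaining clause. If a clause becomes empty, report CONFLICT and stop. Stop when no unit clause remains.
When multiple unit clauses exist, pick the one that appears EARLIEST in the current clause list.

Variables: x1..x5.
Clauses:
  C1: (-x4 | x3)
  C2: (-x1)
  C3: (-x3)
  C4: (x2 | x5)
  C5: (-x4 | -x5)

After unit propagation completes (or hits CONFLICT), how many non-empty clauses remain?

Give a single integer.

Answer: 1

Derivation:
unit clause [-1] forces x1=F; simplify:
  satisfied 1 clause(s); 4 remain; assigned so far: [1]
unit clause [-3] forces x3=F; simplify:
  drop 3 from [-4, 3] -> [-4]
  satisfied 1 clause(s); 3 remain; assigned so far: [1, 3]
unit clause [-4] forces x4=F; simplify:
  satisfied 2 clause(s); 1 remain; assigned so far: [1, 3, 4]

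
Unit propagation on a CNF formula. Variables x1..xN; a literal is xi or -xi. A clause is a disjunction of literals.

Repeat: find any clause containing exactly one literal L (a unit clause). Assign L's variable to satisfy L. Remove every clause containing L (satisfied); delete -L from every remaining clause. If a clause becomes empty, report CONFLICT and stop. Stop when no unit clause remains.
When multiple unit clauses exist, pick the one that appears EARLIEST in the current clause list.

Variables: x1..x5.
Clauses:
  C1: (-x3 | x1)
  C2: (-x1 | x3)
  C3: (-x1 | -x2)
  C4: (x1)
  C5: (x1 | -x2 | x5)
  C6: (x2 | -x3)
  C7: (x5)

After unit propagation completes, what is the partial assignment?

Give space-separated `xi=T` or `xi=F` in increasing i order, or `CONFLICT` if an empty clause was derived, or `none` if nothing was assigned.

Answer: CONFLICT

Derivation:
unit clause [1] forces x1=T; simplify:
  drop -1 from [-1, 3] -> [3]
  drop -1 from [-1, -2] -> [-2]
  satisfied 3 clause(s); 4 remain; assigned so far: [1]
unit clause [3] forces x3=T; simplify:
  drop -3 from [2, -3] -> [2]
  satisfied 1 clause(s); 3 remain; assigned so far: [1, 3]
unit clause [-2] forces x2=F; simplify:
  drop 2 from [2] -> [] (empty!)
  satisfied 1 clause(s); 2 remain; assigned so far: [1, 2, 3]
CONFLICT (empty clause)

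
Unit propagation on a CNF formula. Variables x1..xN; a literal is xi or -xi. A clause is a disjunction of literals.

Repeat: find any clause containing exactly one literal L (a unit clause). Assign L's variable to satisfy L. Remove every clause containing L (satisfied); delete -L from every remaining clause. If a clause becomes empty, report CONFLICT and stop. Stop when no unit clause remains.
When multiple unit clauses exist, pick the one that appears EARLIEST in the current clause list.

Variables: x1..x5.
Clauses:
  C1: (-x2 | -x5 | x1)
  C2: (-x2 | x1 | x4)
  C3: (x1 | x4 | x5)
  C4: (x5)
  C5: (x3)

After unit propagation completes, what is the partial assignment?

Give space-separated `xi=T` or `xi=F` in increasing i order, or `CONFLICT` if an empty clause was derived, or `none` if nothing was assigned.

unit clause [5] forces x5=T; simplify:
  drop -5 from [-2, -5, 1] -> [-2, 1]
  satisfied 2 clause(s); 3 remain; assigned so far: [5]
unit clause [3] forces x3=T; simplify:
  satisfied 1 clause(s); 2 remain; assigned so far: [3, 5]

Answer: x3=T x5=T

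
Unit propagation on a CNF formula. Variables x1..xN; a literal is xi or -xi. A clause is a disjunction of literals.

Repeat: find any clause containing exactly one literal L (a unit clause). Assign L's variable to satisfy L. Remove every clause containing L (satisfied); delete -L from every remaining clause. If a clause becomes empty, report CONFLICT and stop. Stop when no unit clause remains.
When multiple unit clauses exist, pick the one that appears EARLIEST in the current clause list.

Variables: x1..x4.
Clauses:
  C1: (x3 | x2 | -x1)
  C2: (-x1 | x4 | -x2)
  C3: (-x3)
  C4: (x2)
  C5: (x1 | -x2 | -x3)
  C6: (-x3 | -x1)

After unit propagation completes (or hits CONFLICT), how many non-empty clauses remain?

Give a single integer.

unit clause [-3] forces x3=F; simplify:
  drop 3 from [3, 2, -1] -> [2, -1]
  satisfied 3 clause(s); 3 remain; assigned so far: [3]
unit clause [2] forces x2=T; simplify:
  drop -2 from [-1, 4, -2] -> [-1, 4]
  satisfied 2 clause(s); 1 remain; assigned so far: [2, 3]

Answer: 1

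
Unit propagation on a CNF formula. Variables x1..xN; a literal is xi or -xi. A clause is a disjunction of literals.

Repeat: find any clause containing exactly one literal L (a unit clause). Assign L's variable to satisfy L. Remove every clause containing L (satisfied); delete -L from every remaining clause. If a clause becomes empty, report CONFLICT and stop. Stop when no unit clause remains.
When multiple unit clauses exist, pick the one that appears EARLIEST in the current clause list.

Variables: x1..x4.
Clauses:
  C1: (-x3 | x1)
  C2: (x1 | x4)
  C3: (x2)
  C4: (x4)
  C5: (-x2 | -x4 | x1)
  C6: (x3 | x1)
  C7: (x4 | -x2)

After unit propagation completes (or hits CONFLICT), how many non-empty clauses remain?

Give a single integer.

Answer: 0

Derivation:
unit clause [2] forces x2=T; simplify:
  drop -2 from [-2, -4, 1] -> [-4, 1]
  drop -2 from [4, -2] -> [4]
  satisfied 1 clause(s); 6 remain; assigned so far: [2]
unit clause [4] forces x4=T; simplify:
  drop -4 from [-4, 1] -> [1]
  satisfied 3 clause(s); 3 remain; assigned so far: [2, 4]
unit clause [1] forces x1=T; simplify:
  satisfied 3 clause(s); 0 remain; assigned so far: [1, 2, 4]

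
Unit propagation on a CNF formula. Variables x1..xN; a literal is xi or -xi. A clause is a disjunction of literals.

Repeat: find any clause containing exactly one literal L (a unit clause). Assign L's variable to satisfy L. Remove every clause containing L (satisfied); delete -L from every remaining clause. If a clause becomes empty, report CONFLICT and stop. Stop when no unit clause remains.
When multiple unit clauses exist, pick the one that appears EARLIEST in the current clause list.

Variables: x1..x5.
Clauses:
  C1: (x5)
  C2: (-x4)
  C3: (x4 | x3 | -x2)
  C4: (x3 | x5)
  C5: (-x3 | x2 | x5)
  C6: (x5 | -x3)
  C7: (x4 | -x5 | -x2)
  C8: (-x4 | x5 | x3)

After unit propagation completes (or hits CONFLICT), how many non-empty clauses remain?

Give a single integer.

Answer: 0

Derivation:
unit clause [5] forces x5=T; simplify:
  drop -5 from [4, -5, -2] -> [4, -2]
  satisfied 5 clause(s); 3 remain; assigned so far: [5]
unit clause [-4] forces x4=F; simplify:
  drop 4 from [4, 3, -2] -> [3, -2]
  drop 4 from [4, -2] -> [-2]
  satisfied 1 clause(s); 2 remain; assigned so far: [4, 5]
unit clause [-2] forces x2=F; simplify:
  satisfied 2 clause(s); 0 remain; assigned so far: [2, 4, 5]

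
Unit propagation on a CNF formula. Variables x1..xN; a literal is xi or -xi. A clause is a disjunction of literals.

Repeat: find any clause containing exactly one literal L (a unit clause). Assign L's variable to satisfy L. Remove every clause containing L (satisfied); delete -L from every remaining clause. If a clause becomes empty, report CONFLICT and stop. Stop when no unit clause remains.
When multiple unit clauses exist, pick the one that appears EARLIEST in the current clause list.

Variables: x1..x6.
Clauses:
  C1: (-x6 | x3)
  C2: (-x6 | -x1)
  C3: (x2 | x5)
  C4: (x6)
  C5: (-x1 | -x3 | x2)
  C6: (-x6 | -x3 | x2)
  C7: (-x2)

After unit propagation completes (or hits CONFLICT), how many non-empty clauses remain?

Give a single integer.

Answer: 0

Derivation:
unit clause [6] forces x6=T; simplify:
  drop -6 from [-6, 3] -> [3]
  drop -6 from [-6, -1] -> [-1]
  drop -6 from [-6, -3, 2] -> [-3, 2]
  satisfied 1 clause(s); 6 remain; assigned so far: [6]
unit clause [3] forces x3=T; simplify:
  drop -3 from [-1, -3, 2] -> [-1, 2]
  drop -3 from [-3, 2] -> [2]
  satisfied 1 clause(s); 5 remain; assigned so far: [3, 6]
unit clause [-1] forces x1=F; simplify:
  satisfied 2 clause(s); 3 remain; assigned so far: [1, 3, 6]
unit clause [2] forces x2=T; simplify:
  drop -2 from [-2] -> [] (empty!)
  satisfied 2 clause(s); 1 remain; assigned so far: [1, 2, 3, 6]
CONFLICT (empty clause)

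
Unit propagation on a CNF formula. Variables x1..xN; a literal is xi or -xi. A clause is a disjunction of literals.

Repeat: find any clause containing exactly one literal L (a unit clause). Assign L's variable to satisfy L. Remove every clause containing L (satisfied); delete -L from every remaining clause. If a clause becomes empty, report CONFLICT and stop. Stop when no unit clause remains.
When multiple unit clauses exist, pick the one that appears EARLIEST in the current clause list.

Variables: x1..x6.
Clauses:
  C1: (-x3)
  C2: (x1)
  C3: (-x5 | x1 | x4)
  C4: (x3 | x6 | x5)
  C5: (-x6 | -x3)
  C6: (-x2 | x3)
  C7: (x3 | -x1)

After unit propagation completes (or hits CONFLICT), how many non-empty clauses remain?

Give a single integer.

Answer: 2

Derivation:
unit clause [-3] forces x3=F; simplify:
  drop 3 from [3, 6, 5] -> [6, 5]
  drop 3 from [-2, 3] -> [-2]
  drop 3 from [3, -1] -> [-1]
  satisfied 2 clause(s); 5 remain; assigned so far: [3]
unit clause [1] forces x1=T; simplify:
  drop -1 from [-1] -> [] (empty!)
  satisfied 2 clause(s); 3 remain; assigned so far: [1, 3]
CONFLICT (empty clause)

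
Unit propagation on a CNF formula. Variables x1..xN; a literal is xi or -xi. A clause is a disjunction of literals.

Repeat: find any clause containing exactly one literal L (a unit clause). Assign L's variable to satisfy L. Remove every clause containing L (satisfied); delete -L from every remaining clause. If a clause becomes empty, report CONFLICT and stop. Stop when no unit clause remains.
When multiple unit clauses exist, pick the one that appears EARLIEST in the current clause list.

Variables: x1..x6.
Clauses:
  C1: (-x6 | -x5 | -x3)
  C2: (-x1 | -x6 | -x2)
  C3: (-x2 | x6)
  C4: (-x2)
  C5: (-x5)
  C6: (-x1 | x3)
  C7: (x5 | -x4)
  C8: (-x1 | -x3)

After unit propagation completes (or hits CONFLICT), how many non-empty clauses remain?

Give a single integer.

Answer: 2

Derivation:
unit clause [-2] forces x2=F; simplify:
  satisfied 3 clause(s); 5 remain; assigned so far: [2]
unit clause [-5] forces x5=F; simplify:
  drop 5 from [5, -4] -> [-4]
  satisfied 2 clause(s); 3 remain; assigned so far: [2, 5]
unit clause [-4] forces x4=F; simplify:
  satisfied 1 clause(s); 2 remain; assigned so far: [2, 4, 5]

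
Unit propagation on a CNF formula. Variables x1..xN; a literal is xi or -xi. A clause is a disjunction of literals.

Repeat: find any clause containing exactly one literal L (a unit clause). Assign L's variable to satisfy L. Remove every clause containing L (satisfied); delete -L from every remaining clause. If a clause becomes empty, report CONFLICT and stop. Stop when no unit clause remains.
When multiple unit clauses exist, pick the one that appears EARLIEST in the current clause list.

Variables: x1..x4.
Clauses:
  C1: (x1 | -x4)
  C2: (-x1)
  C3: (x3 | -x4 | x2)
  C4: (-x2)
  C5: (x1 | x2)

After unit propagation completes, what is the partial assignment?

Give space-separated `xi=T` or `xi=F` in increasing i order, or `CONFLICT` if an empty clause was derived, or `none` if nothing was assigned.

unit clause [-1] forces x1=F; simplify:
  drop 1 from [1, -4] -> [-4]
  drop 1 from [1, 2] -> [2]
  satisfied 1 clause(s); 4 remain; assigned so far: [1]
unit clause [-4] forces x4=F; simplify:
  satisfied 2 clause(s); 2 remain; assigned so far: [1, 4]
unit clause [-2] forces x2=F; simplify:
  drop 2 from [2] -> [] (empty!)
  satisfied 1 clause(s); 1 remain; assigned so far: [1, 2, 4]
CONFLICT (empty clause)

Answer: CONFLICT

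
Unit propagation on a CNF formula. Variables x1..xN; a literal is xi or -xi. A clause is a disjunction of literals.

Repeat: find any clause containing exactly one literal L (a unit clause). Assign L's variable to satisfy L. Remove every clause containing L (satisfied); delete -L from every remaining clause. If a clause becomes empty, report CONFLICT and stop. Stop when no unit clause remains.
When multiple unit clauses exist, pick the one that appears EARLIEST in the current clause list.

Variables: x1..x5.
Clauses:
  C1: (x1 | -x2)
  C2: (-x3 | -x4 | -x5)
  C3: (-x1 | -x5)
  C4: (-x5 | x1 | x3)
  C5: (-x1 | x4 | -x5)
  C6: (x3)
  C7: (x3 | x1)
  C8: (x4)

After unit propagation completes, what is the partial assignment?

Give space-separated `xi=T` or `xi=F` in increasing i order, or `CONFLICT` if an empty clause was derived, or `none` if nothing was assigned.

Answer: x3=T x4=T x5=F

Derivation:
unit clause [3] forces x3=T; simplify:
  drop -3 from [-3, -4, -5] -> [-4, -5]
  satisfied 3 clause(s); 5 remain; assigned so far: [3]
unit clause [4] forces x4=T; simplify:
  drop -4 from [-4, -5] -> [-5]
  satisfied 2 clause(s); 3 remain; assigned so far: [3, 4]
unit clause [-5] forces x5=F; simplify:
  satisfied 2 clause(s); 1 remain; assigned so far: [3, 4, 5]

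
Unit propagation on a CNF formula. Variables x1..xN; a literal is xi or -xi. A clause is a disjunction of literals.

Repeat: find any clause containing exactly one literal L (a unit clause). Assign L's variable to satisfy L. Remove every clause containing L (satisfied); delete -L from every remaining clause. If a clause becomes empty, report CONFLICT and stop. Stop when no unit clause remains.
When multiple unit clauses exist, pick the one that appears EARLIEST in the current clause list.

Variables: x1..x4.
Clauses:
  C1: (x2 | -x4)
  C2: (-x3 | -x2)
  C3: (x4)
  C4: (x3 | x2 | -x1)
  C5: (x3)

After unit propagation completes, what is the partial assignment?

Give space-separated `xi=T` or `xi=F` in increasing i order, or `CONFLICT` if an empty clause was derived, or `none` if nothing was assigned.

Answer: CONFLICT

Derivation:
unit clause [4] forces x4=T; simplify:
  drop -4 from [2, -4] -> [2]
  satisfied 1 clause(s); 4 remain; assigned so far: [4]
unit clause [2] forces x2=T; simplify:
  drop -2 from [-3, -2] -> [-3]
  satisfied 2 clause(s); 2 remain; assigned so far: [2, 4]
unit clause [-3] forces x3=F; simplify:
  drop 3 from [3] -> [] (empty!)
  satisfied 1 clause(s); 1 remain; assigned so far: [2, 3, 4]
CONFLICT (empty clause)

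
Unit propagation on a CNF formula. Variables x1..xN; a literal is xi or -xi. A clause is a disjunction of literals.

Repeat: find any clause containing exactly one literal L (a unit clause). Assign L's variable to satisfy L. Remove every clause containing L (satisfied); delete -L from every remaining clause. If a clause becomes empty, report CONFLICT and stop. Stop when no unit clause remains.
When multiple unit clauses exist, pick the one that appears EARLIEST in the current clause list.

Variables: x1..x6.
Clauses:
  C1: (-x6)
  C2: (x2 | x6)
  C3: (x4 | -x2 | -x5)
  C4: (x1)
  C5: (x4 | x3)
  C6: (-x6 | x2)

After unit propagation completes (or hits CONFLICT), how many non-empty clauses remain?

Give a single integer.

Answer: 2

Derivation:
unit clause [-6] forces x6=F; simplify:
  drop 6 from [2, 6] -> [2]
  satisfied 2 clause(s); 4 remain; assigned so far: [6]
unit clause [2] forces x2=T; simplify:
  drop -2 from [4, -2, -5] -> [4, -5]
  satisfied 1 clause(s); 3 remain; assigned so far: [2, 6]
unit clause [1] forces x1=T; simplify:
  satisfied 1 clause(s); 2 remain; assigned so far: [1, 2, 6]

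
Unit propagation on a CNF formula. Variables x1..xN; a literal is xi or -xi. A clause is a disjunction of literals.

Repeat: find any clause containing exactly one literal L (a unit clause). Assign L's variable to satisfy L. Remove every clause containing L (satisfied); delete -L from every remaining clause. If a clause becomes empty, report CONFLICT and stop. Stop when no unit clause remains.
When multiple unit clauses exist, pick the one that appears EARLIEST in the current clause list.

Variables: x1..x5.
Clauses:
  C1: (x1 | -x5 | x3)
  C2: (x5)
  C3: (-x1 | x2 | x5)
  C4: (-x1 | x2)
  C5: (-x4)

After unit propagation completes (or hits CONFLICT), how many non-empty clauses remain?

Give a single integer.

Answer: 2

Derivation:
unit clause [5] forces x5=T; simplify:
  drop -5 from [1, -5, 3] -> [1, 3]
  satisfied 2 clause(s); 3 remain; assigned so far: [5]
unit clause [-4] forces x4=F; simplify:
  satisfied 1 clause(s); 2 remain; assigned so far: [4, 5]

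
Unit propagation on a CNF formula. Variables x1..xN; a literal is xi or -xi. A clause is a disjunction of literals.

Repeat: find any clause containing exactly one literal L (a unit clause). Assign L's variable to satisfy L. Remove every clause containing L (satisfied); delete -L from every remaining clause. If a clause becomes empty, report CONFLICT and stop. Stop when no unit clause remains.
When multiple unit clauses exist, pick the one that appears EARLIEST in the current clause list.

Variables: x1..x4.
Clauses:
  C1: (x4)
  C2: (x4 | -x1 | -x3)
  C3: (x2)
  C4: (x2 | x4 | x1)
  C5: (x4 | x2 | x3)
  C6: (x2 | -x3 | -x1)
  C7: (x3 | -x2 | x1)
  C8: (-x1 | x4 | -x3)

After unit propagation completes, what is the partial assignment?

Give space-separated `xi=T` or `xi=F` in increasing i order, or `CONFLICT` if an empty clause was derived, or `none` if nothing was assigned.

Answer: x2=T x4=T

Derivation:
unit clause [4] forces x4=T; simplify:
  satisfied 5 clause(s); 3 remain; assigned so far: [4]
unit clause [2] forces x2=T; simplify:
  drop -2 from [3, -2, 1] -> [3, 1]
  satisfied 2 clause(s); 1 remain; assigned so far: [2, 4]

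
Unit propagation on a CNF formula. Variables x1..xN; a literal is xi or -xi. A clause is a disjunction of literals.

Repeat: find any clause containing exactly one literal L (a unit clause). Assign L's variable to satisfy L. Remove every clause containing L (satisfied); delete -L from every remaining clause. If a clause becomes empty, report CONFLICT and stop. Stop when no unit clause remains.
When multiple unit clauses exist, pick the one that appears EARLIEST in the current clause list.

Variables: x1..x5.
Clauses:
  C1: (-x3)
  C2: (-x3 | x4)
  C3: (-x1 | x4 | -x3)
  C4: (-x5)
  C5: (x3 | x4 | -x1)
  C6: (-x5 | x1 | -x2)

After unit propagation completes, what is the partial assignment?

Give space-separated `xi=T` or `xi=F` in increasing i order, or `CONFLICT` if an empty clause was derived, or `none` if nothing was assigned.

unit clause [-3] forces x3=F; simplify:
  drop 3 from [3, 4, -1] -> [4, -1]
  satisfied 3 clause(s); 3 remain; assigned so far: [3]
unit clause [-5] forces x5=F; simplify:
  satisfied 2 clause(s); 1 remain; assigned so far: [3, 5]

Answer: x3=F x5=F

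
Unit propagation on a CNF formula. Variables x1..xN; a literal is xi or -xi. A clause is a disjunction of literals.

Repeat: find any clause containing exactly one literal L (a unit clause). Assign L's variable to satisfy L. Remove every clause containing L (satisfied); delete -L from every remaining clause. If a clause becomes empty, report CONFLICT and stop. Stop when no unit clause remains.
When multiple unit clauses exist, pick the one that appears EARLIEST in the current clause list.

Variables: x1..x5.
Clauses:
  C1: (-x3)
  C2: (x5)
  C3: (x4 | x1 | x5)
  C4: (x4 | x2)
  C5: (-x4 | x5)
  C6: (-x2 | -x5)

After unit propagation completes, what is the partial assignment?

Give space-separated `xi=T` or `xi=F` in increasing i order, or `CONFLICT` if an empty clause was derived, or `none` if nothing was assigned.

Answer: x2=F x3=F x4=T x5=T

Derivation:
unit clause [-3] forces x3=F; simplify:
  satisfied 1 clause(s); 5 remain; assigned so far: [3]
unit clause [5] forces x5=T; simplify:
  drop -5 from [-2, -5] -> [-2]
  satisfied 3 clause(s); 2 remain; assigned so far: [3, 5]
unit clause [-2] forces x2=F; simplify:
  drop 2 from [4, 2] -> [4]
  satisfied 1 clause(s); 1 remain; assigned so far: [2, 3, 5]
unit clause [4] forces x4=T; simplify:
  satisfied 1 clause(s); 0 remain; assigned so far: [2, 3, 4, 5]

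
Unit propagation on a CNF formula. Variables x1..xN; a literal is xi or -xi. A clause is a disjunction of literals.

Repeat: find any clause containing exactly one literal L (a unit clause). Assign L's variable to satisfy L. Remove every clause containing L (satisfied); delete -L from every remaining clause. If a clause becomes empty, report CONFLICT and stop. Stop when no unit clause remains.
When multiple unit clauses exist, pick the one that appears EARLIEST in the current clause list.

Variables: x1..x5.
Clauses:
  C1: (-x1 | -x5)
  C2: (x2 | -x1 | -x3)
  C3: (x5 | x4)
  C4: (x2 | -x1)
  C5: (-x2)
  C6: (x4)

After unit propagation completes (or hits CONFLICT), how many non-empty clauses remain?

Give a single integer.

Answer: 0

Derivation:
unit clause [-2] forces x2=F; simplify:
  drop 2 from [2, -1, -3] -> [-1, -3]
  drop 2 from [2, -1] -> [-1]
  satisfied 1 clause(s); 5 remain; assigned so far: [2]
unit clause [-1] forces x1=F; simplify:
  satisfied 3 clause(s); 2 remain; assigned so far: [1, 2]
unit clause [4] forces x4=T; simplify:
  satisfied 2 clause(s); 0 remain; assigned so far: [1, 2, 4]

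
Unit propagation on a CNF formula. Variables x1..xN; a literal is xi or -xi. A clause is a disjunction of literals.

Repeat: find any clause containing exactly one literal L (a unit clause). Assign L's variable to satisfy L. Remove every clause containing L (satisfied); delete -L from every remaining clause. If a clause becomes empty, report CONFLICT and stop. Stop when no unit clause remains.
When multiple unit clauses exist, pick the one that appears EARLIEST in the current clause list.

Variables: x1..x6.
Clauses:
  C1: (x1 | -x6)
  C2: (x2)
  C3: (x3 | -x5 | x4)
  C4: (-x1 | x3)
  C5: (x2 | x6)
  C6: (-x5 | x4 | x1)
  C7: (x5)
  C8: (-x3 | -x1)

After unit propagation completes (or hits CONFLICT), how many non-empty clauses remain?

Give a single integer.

Answer: 5

Derivation:
unit clause [2] forces x2=T; simplify:
  satisfied 2 clause(s); 6 remain; assigned so far: [2]
unit clause [5] forces x5=T; simplify:
  drop -5 from [3, -5, 4] -> [3, 4]
  drop -5 from [-5, 4, 1] -> [4, 1]
  satisfied 1 clause(s); 5 remain; assigned so far: [2, 5]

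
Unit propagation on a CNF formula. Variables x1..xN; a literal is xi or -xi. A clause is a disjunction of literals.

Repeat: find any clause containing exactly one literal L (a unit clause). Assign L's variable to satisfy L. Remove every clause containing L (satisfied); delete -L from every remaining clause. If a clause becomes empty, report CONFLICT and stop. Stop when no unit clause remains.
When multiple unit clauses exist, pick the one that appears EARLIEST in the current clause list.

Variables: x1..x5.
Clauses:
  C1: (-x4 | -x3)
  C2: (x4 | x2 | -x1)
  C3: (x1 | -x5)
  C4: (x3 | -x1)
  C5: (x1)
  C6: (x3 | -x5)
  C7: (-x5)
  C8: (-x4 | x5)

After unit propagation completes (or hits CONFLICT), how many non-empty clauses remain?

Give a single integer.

Answer: 0

Derivation:
unit clause [1] forces x1=T; simplify:
  drop -1 from [4, 2, -1] -> [4, 2]
  drop -1 from [3, -1] -> [3]
  satisfied 2 clause(s); 6 remain; assigned so far: [1]
unit clause [3] forces x3=T; simplify:
  drop -3 from [-4, -3] -> [-4]
  satisfied 2 clause(s); 4 remain; assigned so far: [1, 3]
unit clause [-4] forces x4=F; simplify:
  drop 4 from [4, 2] -> [2]
  satisfied 2 clause(s); 2 remain; assigned so far: [1, 3, 4]
unit clause [2] forces x2=T; simplify:
  satisfied 1 clause(s); 1 remain; assigned so far: [1, 2, 3, 4]
unit clause [-5] forces x5=F; simplify:
  satisfied 1 clause(s); 0 remain; assigned so far: [1, 2, 3, 4, 5]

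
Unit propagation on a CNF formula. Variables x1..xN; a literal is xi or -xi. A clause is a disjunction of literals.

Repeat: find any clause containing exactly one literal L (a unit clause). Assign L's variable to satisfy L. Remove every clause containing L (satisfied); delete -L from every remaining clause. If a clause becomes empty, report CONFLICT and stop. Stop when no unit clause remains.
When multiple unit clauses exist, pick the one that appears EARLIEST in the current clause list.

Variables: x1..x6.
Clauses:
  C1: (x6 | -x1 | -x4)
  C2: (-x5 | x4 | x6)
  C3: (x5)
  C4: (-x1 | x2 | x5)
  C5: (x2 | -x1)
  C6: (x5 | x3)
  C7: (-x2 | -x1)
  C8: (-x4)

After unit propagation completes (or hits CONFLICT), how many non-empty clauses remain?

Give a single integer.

unit clause [5] forces x5=T; simplify:
  drop -5 from [-5, 4, 6] -> [4, 6]
  satisfied 3 clause(s); 5 remain; assigned so far: [5]
unit clause [-4] forces x4=F; simplify:
  drop 4 from [4, 6] -> [6]
  satisfied 2 clause(s); 3 remain; assigned so far: [4, 5]
unit clause [6] forces x6=T; simplify:
  satisfied 1 clause(s); 2 remain; assigned so far: [4, 5, 6]

Answer: 2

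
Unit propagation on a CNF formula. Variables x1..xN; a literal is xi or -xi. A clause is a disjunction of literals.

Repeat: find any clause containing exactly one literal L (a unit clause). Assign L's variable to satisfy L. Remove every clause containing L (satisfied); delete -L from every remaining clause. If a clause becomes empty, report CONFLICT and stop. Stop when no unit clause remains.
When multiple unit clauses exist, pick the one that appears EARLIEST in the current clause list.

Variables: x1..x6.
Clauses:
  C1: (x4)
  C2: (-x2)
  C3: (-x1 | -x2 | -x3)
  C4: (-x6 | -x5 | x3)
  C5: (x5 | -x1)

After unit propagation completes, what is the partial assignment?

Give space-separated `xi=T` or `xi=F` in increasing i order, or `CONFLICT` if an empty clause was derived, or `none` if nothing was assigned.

Answer: x2=F x4=T

Derivation:
unit clause [4] forces x4=T; simplify:
  satisfied 1 clause(s); 4 remain; assigned so far: [4]
unit clause [-2] forces x2=F; simplify:
  satisfied 2 clause(s); 2 remain; assigned so far: [2, 4]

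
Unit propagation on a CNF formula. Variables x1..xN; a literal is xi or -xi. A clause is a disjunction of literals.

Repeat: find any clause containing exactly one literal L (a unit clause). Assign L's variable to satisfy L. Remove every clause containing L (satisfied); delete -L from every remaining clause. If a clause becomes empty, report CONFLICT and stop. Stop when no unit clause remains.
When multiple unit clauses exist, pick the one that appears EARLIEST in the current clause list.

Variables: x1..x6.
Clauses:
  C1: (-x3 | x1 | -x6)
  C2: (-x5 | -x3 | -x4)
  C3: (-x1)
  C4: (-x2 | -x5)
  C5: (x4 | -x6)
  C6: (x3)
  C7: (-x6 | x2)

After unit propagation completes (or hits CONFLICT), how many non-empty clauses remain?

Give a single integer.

Answer: 2

Derivation:
unit clause [-1] forces x1=F; simplify:
  drop 1 from [-3, 1, -6] -> [-3, -6]
  satisfied 1 clause(s); 6 remain; assigned so far: [1]
unit clause [3] forces x3=T; simplify:
  drop -3 from [-3, -6] -> [-6]
  drop -3 from [-5, -3, -4] -> [-5, -4]
  satisfied 1 clause(s); 5 remain; assigned so far: [1, 3]
unit clause [-6] forces x6=F; simplify:
  satisfied 3 clause(s); 2 remain; assigned so far: [1, 3, 6]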